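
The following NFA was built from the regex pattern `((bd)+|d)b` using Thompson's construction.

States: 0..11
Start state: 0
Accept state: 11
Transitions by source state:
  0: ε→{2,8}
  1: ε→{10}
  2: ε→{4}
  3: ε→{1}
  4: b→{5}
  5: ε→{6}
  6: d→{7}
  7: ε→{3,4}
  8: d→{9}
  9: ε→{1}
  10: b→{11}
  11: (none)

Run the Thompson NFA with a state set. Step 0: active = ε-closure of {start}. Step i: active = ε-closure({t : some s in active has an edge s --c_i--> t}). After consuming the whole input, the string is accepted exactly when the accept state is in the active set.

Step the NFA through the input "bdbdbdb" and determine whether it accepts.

S₀ = ε-closure({0}) = {0,2,4,8}
'b' @ 1: {5,6}
'd' @ 2: {1,3,4,7,10}
'b' @ 3: {5,6,11}  (accept∈set)
'd' @ 4: {1,3,4,7,10}
'b' @ 5: {5,6,11}  (accept∈set)
'd' @ 6: {1,3,4,7,10}
'b' @ 7: {5,6,11}  (accept∈set)
after full input: {5,6,11}  (accept=11 in)

Answer: ACCEPT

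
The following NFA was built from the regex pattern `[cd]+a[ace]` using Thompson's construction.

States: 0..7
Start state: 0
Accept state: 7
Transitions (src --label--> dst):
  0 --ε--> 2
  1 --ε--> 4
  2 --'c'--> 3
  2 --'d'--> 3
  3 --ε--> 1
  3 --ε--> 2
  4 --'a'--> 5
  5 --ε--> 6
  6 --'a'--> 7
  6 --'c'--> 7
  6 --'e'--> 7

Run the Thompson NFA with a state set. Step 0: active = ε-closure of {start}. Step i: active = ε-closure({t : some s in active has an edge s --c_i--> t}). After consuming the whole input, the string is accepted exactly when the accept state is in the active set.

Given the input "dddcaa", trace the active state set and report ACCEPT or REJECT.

Answer: ACCEPT

Steps:
initial (ε-close {0}): {0,2}
'd' @ 1: {1,2,3,4}
'd' @ 2: {1,2,3,4}
'd' @ 3: {1,2,3,4}
'c' @ 4: {1,2,3,4}
'a' @ 5: {5,6}
'a' @ 6: {7}  ✓accept
after full input: {7}  (accept=7 in)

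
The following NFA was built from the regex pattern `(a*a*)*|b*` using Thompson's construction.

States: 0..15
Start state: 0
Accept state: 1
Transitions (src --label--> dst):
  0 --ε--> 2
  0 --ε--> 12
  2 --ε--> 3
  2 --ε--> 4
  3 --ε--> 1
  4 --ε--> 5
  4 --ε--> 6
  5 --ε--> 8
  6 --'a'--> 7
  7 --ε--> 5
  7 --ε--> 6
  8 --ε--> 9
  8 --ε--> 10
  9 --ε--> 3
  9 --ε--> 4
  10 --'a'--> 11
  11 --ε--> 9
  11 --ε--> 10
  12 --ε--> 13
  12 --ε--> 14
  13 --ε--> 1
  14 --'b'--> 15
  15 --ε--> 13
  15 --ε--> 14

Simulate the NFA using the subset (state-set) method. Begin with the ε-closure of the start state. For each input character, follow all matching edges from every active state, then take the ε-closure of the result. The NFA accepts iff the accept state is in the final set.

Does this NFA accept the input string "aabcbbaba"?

initial (ε-close {0}): {0,1,2,3,4,5,6,8,9,10,12,13,14}
'a' @ 1: {1,3,4,5,6,7,8,9,10,11}  ✓accept
'a' @ 2: {1,3,4,5,6,7,8,9,10,11}  ✓accept
'b' @ 3: {}  — state set empty
rest 'cbbaba' ignored (set empty)
final: {}; accept 1 not in set

Answer: REJECT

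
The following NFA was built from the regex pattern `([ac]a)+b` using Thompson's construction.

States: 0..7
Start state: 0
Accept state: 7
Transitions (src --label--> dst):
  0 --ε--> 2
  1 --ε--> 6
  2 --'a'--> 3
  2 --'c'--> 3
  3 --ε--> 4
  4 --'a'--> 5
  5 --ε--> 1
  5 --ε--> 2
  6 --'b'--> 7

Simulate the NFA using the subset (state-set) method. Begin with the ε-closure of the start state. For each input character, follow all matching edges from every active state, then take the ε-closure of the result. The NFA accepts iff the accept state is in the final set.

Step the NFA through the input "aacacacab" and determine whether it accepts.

Answer: ACCEPT

Trace:
S₀ = ε-closure({0}) = {0,2}
'a' @ 1: {3,4}
'a' @ 2: {1,2,5,6}
'c' @ 3: {3,4}
'a' @ 4: {1,2,5,6}
'c' @ 5: {3,4}
'a' @ 6: {1,2,5,6}
'c' @ 7: {3,4}
'a' @ 8: {1,2,5,6}
'b' @ 9: {7}  (accept∈set)
after full input: {7}  (accept=7 in)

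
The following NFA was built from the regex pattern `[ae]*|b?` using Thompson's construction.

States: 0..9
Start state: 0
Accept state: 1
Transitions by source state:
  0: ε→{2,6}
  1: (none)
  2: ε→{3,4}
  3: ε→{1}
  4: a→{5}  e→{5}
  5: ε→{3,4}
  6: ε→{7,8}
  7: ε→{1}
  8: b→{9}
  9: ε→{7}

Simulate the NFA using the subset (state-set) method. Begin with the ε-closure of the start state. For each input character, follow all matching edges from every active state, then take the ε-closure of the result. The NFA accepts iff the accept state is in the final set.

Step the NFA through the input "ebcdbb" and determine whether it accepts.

start: ε-closure({0}) = {0,1,2,3,4,6,7,8}
'e' @ 1: {1,3,4,5}  [accepting]
'b' @ 2: {}  — state set empty
rest 'cdbb' ignored (set empty)
after full input: {}  (accept=1 not in)

Answer: REJECT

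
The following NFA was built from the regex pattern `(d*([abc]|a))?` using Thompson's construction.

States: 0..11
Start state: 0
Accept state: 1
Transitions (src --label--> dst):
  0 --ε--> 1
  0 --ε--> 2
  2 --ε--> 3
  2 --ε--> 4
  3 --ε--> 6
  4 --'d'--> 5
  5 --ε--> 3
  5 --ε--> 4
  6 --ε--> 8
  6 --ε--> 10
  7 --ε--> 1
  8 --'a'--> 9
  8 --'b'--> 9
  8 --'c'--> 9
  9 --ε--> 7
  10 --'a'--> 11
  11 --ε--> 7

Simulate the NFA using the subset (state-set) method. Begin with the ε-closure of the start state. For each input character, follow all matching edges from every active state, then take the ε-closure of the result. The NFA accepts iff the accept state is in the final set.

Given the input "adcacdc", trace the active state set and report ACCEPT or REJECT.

initial (ε-close {0}): {0,1,2,3,4,6,8,10}
'a' @ 1: {1,7,9,11}  (accept∈set)
'd' @ 2: {}  — state set empty
rest 'cacdc' ignored (set empty)
after full input: {}  (accept=1 not in)

Answer: REJECT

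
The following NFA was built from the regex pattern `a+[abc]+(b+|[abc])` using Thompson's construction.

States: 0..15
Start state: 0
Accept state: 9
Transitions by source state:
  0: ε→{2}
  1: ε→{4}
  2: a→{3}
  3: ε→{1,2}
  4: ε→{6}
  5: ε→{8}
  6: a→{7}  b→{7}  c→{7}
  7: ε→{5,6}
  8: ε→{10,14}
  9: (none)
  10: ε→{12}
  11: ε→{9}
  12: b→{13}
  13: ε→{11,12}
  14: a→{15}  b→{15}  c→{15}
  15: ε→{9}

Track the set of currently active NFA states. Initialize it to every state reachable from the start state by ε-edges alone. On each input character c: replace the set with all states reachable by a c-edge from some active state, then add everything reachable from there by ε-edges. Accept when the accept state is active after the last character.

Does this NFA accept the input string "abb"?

start: ε-closure({0}) = {0,2}
'a' @ 1: {1,2,3,4,6}
'b' @ 2: {5,6,7,8,10,12,14}
'b' @ 3: {5,6,7,8,9,10,11,12,13,14,15}  (accept∈set)
end set {5,6,7,8,9,10,11,12,13,14,15} — state 9 in

Answer: ACCEPT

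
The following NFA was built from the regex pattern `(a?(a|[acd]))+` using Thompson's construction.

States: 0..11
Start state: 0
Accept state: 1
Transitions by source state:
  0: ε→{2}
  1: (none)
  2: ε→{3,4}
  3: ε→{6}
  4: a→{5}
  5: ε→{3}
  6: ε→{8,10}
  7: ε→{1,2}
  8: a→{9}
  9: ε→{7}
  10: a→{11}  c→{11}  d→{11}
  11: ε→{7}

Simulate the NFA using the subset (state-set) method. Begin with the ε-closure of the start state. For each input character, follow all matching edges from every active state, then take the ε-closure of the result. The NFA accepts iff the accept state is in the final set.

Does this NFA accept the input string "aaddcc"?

Answer: ACCEPT

Trace:
start: ε-closure({0}) = {0,2,3,4,6,8,10}
'a' @ 1: {1,2,3,4,5,6,7,8,9,10,11}  [accepting]
'a' @ 2: {1,2,3,4,5,6,7,8,9,10,11}  [accepting]
'd' @ 3: {1,2,3,4,6,7,8,10,11}  [accepting]
'd' @ 4: {1,2,3,4,6,7,8,10,11}  [accepting]
'c' @ 5: {1,2,3,4,6,7,8,10,11}  [accepting]
'c' @ 6: {1,2,3,4,6,7,8,10,11}  [accepting]
end set {1,2,3,4,6,7,8,10,11} — state 1 in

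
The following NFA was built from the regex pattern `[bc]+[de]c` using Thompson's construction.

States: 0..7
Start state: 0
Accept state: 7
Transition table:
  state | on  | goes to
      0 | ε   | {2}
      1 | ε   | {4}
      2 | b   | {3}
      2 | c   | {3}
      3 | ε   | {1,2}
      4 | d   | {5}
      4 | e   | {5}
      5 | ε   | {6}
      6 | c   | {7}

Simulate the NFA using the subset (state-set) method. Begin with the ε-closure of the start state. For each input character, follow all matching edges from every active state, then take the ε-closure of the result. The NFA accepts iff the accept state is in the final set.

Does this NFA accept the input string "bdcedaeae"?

start: ε-closure({0}) = {0,2}
'b' @ 1: {1,2,3,4}
'd' @ 2: {5,6}
'c' @ 3: {7}  (accept∈set)
'e' @ 4: {}  — state set empty
rest 'daeae' ignored (set empty)
after full input: {}  (accept=7 not in)

Answer: REJECT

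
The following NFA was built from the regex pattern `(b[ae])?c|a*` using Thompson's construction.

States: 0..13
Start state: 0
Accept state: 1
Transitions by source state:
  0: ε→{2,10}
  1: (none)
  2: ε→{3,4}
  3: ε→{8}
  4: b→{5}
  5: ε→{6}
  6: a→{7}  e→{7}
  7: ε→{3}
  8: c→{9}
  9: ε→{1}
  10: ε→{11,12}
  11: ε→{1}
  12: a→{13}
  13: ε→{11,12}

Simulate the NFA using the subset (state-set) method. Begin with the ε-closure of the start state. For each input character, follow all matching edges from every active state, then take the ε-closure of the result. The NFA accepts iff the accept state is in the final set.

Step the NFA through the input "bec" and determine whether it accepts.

Answer: ACCEPT

Trace:
start: ε-closure({0}) = {0,1,2,3,4,8,10,11,12}
'b' @ 1: {5,6}
'e' @ 2: {3,7,8}
'c' @ 3: {1,9}  (accept∈set)
end set {1,9} — state 1 in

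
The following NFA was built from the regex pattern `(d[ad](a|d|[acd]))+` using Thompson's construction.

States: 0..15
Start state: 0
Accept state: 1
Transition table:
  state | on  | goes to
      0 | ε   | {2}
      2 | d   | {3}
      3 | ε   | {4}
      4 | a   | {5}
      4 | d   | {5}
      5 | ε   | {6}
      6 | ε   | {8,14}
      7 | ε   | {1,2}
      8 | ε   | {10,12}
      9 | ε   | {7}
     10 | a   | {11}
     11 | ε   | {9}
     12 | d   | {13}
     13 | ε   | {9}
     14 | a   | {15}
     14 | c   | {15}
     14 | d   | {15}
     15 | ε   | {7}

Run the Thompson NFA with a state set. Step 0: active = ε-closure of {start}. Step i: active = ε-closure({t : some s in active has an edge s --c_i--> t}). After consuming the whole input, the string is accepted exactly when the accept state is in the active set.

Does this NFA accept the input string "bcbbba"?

S₀ = ε-closure({0}) = {0,2}
'b' @ 1: {}  — dead — no transitions
rest 'cbbba' ignored (set empty)
after full input: {}  (accept=1 not in)

Answer: REJECT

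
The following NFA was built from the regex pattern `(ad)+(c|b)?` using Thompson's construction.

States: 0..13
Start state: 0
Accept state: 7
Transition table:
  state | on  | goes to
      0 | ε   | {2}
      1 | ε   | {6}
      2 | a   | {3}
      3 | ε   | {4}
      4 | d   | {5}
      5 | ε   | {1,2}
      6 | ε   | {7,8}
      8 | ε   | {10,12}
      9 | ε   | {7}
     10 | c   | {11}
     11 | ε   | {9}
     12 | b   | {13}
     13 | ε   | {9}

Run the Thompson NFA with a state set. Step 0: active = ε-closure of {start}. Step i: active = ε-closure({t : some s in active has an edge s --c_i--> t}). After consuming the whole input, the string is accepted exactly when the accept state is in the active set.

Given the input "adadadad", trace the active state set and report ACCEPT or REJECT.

Answer: ACCEPT

Derivation:
start: ε-closure({0}) = {0,2}
'a' @ 1: {3,4}
'd' @ 2: {1,2,5,6,7,8,10,12}  (accept∈set)
'a' @ 3: {3,4}
'd' @ 4: {1,2,5,6,7,8,10,12}  (accept∈set)
'a' @ 5: {3,4}
'd' @ 6: {1,2,5,6,7,8,10,12}  (accept∈set)
'a' @ 7: {3,4}
'd' @ 8: {1,2,5,6,7,8,10,12}  (accept∈set)
after full input: {1,2,5,6,7,8,10,12}  (accept=7 in)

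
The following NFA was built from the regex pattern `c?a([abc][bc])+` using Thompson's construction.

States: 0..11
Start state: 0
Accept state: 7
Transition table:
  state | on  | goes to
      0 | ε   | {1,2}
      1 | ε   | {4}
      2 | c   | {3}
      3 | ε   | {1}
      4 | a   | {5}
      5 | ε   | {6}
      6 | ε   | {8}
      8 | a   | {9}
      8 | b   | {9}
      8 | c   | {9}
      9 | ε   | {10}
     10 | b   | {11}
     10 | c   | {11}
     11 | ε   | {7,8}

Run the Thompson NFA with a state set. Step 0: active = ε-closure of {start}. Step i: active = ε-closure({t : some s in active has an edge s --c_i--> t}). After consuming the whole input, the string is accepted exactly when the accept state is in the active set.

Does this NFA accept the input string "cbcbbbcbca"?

start: ε-closure({0}) = {0,1,2,4}
'c' @ 1: {1,3,4}
'b' @ 2: {}  — dead — no transitions
rest 'cbbbcbca' ignored (set empty)
end set {} — state 7 not in

Answer: REJECT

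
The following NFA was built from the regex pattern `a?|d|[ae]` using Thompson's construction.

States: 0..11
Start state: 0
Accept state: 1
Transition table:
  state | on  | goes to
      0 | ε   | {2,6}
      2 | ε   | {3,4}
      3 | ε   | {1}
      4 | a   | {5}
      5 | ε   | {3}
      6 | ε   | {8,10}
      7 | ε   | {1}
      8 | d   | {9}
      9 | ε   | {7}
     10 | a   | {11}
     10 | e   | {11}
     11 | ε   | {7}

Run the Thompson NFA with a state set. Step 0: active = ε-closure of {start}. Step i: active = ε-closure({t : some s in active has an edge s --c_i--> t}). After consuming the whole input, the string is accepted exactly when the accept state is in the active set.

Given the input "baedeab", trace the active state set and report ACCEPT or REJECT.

Answer: REJECT

Derivation:
start: ε-closure({0}) = {0,1,2,3,4,6,8,10}
'b' @ 1: {}  — state set empty
rest 'aedeab' ignored (set empty)
after full input: {}  (accept=1 not in)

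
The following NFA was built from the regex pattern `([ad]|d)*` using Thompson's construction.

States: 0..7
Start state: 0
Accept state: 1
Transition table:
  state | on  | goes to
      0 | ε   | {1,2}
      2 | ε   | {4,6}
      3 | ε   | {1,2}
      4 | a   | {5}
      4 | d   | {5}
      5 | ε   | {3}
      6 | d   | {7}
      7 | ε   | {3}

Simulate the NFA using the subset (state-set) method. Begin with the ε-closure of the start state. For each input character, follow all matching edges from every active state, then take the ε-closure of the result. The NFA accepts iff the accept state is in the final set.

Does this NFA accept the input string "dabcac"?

initial (ε-close {0}): {0,1,2,4,6}
'd' @ 1: {1,2,3,4,5,6,7}  [accepting]
'a' @ 2: {1,2,3,4,5,6}  [accepting]
'b' @ 3: {}  — dead — no transitions
rest 'cac' ignored (set empty)
final: {}; accept 1 not in set

Answer: REJECT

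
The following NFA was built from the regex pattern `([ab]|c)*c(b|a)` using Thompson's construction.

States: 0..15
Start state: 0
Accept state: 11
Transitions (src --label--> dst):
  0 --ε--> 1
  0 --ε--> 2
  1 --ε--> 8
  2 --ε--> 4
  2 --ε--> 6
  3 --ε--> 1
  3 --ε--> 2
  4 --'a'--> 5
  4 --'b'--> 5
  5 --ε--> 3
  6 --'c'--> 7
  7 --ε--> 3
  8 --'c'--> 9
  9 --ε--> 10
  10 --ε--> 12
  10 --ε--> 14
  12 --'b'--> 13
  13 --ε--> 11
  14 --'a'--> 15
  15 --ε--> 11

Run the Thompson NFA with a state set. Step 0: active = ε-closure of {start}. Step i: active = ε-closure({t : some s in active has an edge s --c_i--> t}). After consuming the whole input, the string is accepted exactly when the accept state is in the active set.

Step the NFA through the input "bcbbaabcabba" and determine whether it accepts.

Answer: REJECT

Derivation:
S₀ = ε-closure({0}) = {0,1,2,4,6,8}
'b' @ 1: {1,2,3,4,5,6,8}
'c' @ 2: {1,2,3,4,6,7,8,9,10,12,14}
'b' @ 3: {1,2,3,4,5,6,8,11,13}  ✓accept
'b' @ 4: {1,2,3,4,5,6,8}
'a' @ 5: {1,2,3,4,5,6,8}
'a' @ 6: {1,2,3,4,5,6,8}
'b' @ 7: {1,2,3,4,5,6,8}
'c' @ 8: {1,2,3,4,6,7,8,9,10,12,14}
'a' @ 9: {1,2,3,4,5,6,8,11,15}  ✓accept
'b' @ 10: {1,2,3,4,5,6,8}
'b' @ 11: {1,2,3,4,5,6,8}
'a' @ 12: {1,2,3,4,5,6,8}
end set {1,2,3,4,5,6,8} — state 11 not in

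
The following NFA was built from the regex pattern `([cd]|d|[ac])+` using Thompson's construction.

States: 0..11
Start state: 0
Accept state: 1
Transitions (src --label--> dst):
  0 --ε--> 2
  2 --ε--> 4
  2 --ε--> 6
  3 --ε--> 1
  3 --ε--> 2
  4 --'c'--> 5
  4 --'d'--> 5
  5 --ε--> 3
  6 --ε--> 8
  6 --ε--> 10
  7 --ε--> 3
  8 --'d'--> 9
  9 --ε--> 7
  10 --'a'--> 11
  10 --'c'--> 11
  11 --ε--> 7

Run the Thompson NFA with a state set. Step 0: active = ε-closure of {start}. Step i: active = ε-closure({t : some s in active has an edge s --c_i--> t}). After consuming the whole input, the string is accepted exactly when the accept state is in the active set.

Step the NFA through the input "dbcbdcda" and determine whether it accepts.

Answer: REJECT

Steps:
initial (ε-close {0}): {0,2,4,6,8,10}
'd' @ 1: {1,2,3,4,5,6,7,8,9,10}  ✓accept
'b' @ 2: {}  — state set empty
rest 'cbdcda' ignored (set empty)
end set {} — state 1 not in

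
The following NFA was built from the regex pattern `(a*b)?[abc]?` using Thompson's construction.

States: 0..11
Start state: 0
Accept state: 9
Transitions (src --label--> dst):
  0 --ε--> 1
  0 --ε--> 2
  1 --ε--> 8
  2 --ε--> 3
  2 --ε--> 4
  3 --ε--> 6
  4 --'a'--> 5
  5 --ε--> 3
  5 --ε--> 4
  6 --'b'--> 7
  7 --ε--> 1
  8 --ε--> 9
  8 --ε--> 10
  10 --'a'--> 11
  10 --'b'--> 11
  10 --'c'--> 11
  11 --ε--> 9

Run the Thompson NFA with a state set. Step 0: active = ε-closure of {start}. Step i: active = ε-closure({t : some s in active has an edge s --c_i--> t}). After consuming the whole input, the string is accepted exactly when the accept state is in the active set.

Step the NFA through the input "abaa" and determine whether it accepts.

Answer: REJECT

Steps:
S₀ = ε-closure({0}) = {0,1,2,3,4,6,8,9,10}
'a' @ 1: {3,4,5,6,9,11}  [accepting]
'b' @ 2: {1,7,8,9,10}  [accepting]
'a' @ 3: {9,11}  [accepting]
'a' @ 4: {}  — state set empty
after full input: {}  (accept=9 not in)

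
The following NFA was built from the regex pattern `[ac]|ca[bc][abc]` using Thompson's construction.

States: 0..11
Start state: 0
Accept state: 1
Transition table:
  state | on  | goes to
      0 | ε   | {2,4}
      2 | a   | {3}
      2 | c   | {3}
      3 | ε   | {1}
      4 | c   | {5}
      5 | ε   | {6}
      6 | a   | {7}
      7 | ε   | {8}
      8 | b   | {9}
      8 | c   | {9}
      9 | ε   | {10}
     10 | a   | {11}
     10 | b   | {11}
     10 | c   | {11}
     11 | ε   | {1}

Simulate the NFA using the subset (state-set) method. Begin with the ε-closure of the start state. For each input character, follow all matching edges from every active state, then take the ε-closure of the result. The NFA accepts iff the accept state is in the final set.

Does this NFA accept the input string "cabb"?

Answer: ACCEPT

Derivation:
S₀ = ε-closure({0}) = {0,2,4}
'c' @ 1: {1,3,5,6}  ✓accept
'a' @ 2: {7,8}
'b' @ 3: {9,10}
'b' @ 4: {1,11}  ✓accept
end set {1,11} — state 1 in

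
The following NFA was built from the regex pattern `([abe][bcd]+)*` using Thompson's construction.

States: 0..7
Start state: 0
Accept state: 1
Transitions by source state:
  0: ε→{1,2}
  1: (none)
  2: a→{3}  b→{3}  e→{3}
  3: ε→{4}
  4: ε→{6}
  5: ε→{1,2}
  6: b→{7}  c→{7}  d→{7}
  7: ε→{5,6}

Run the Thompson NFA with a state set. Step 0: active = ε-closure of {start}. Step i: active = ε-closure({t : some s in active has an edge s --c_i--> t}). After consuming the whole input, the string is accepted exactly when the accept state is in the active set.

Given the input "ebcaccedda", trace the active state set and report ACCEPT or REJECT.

S₀ = ε-closure({0}) = {0,1,2}
'e' @ 1: {3,4,6}
'b' @ 2: {1,2,5,6,7}  ✓accept
'c' @ 3: {1,2,5,6,7}  ✓accept
'a' @ 4: {3,4,6}
'c' @ 5: {1,2,5,6,7}  ✓accept
'c' @ 6: {1,2,5,6,7}  ✓accept
'e' @ 7: {3,4,6}
'd' @ 8: {1,2,5,6,7}  ✓accept
'd' @ 9: {1,2,5,6,7}  ✓accept
'a' @ 10: {3,4,6}
end set {3,4,6} — state 1 not in

Answer: REJECT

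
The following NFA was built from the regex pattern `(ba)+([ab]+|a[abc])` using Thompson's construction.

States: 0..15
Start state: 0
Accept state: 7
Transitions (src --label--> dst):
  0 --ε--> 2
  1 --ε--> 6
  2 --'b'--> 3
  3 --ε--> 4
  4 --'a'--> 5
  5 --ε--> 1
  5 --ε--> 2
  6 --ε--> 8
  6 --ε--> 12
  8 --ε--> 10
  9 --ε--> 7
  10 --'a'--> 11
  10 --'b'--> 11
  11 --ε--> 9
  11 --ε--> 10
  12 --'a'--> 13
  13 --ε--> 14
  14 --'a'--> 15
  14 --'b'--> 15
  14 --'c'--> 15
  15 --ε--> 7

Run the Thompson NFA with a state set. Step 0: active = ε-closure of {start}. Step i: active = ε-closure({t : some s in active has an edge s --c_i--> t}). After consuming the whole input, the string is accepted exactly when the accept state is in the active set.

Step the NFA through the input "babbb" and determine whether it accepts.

start: ε-closure({0}) = {0,2}
'b' @ 1: {3,4}
'a' @ 2: {1,2,5,6,8,10,12}
'b' @ 3: {3,4,7,9,10,11}  (accept∈set)
'b' @ 4: {7,9,10,11}  (accept∈set)
'b' @ 5: {7,9,10,11}  (accept∈set)
end set {7,9,10,11} — state 7 in

Answer: ACCEPT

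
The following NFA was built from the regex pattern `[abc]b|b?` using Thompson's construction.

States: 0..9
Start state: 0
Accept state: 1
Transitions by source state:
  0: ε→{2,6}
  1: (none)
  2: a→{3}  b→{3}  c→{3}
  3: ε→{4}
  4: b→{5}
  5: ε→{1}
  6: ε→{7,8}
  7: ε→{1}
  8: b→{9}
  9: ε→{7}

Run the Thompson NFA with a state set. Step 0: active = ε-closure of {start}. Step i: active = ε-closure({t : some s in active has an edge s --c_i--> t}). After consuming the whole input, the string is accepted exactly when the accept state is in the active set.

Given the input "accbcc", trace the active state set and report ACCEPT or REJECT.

initial (ε-close {0}): {0,1,2,6,7,8}
'a' @ 1: {3,4}
'c' @ 2: {}  — no active states
rest 'cbcc' ignored (set empty)
final: {}; accept 1 not in set

Answer: REJECT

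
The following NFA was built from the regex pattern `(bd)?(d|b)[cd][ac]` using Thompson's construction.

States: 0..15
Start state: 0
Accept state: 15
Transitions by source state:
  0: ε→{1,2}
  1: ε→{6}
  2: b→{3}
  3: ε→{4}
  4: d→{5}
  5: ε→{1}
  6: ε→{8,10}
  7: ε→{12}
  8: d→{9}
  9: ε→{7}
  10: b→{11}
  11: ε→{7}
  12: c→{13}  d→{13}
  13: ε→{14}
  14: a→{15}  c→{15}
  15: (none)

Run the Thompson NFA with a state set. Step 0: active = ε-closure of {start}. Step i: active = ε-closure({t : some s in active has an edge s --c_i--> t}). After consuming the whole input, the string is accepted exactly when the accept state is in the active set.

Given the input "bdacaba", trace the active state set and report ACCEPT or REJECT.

Answer: REJECT

Trace:
S₀ = ε-closure({0}) = {0,1,2,6,8,10}
'b' @ 1: {3,4,7,11,12}
'd' @ 2: {1,5,6,8,10,13,14}
'a' @ 3: {15}  ✓accept
'c' @ 4: {}  — dead — no transitions
rest 'aba' ignored (set empty)
end set {} — state 15 not in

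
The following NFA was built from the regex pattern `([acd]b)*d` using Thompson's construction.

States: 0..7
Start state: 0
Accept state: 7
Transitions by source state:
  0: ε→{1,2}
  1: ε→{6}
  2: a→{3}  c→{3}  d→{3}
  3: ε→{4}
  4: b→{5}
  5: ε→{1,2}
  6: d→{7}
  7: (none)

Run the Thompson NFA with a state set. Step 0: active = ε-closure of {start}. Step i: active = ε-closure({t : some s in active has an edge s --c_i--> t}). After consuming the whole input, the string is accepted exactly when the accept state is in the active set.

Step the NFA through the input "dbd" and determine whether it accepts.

Answer: ACCEPT

Steps:
S₀ = ε-closure({0}) = {0,1,2,6}
'd' @ 1: {3,4,7}  [accepting]
'b' @ 2: {1,2,5,6}
'd' @ 3: {3,4,7}  [accepting]
end set {3,4,7} — state 7 in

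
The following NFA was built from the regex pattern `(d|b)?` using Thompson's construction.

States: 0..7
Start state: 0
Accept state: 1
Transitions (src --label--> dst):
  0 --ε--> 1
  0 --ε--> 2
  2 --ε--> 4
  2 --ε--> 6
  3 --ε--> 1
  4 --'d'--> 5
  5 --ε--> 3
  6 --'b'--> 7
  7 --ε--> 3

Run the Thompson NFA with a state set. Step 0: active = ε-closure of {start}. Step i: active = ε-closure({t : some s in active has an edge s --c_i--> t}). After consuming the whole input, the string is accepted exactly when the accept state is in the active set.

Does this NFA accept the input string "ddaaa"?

Answer: REJECT

Steps:
start: ε-closure({0}) = {0,1,2,4,6}
'd' @ 1: {1,3,5}  ✓accept
'd' @ 2: {}  — dead — no transitions
rest 'aaa' ignored (set empty)
final: {}; accept 1 not in set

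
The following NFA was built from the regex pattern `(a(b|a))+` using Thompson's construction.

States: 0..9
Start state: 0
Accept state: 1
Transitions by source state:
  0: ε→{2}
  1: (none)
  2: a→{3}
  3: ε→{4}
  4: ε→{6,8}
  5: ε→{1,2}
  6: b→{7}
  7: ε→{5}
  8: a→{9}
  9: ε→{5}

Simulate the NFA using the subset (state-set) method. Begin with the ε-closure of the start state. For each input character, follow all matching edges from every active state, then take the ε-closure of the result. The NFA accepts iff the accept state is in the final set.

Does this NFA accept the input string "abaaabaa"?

Answer: ACCEPT

Steps:
start: ε-closure({0}) = {0,2}
'a' @ 1: {3,4,6,8}
'b' @ 2: {1,2,5,7}  ✓accept
'a' @ 3: {3,4,6,8}
'a' @ 4: {1,2,5,9}  ✓accept
'a' @ 5: {3,4,6,8}
'b' @ 6: {1,2,5,7}  ✓accept
'a' @ 7: {3,4,6,8}
'a' @ 8: {1,2,5,9}  ✓accept
final: {1,2,5,9}; accept 1 in set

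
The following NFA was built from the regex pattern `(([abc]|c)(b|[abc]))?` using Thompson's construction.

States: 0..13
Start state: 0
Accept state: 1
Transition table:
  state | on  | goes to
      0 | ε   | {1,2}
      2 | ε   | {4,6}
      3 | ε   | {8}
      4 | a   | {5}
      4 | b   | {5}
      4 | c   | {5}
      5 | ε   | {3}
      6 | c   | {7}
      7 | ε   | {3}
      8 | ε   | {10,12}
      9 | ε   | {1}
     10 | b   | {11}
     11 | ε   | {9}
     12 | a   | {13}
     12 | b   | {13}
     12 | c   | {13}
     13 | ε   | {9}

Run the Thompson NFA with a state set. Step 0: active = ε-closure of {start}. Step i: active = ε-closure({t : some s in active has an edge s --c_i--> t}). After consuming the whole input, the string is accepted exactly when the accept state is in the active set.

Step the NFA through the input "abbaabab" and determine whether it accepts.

Answer: REJECT

Derivation:
initial (ε-close {0}): {0,1,2,4,6}
'a' @ 1: {3,5,8,10,12}
'b' @ 2: {1,9,11,13}  ✓accept
'b' @ 3: {}  — no active states
rest 'aabab' ignored (set empty)
final: {}; accept 1 not in set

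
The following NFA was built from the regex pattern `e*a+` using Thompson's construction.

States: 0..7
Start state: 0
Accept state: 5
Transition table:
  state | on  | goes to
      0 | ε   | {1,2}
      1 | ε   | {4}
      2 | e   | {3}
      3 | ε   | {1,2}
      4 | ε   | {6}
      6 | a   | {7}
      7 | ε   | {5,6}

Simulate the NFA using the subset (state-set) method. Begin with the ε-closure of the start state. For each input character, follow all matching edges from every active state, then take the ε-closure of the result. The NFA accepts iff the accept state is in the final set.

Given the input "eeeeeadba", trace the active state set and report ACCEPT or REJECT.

Answer: REJECT

Steps:
start: ε-closure({0}) = {0,1,2,4,6}
'e' @ 1: {1,2,3,4,6}
'e' @ 2: {1,2,3,4,6}
'e' @ 3: {1,2,3,4,6}
'e' @ 4: {1,2,3,4,6}
'e' @ 5: {1,2,3,4,6}
'a' @ 6: {5,6,7}  [accepting]
'd' @ 7: {}  — state set empty
rest 'ba' ignored (set empty)
final: {}; accept 5 not in set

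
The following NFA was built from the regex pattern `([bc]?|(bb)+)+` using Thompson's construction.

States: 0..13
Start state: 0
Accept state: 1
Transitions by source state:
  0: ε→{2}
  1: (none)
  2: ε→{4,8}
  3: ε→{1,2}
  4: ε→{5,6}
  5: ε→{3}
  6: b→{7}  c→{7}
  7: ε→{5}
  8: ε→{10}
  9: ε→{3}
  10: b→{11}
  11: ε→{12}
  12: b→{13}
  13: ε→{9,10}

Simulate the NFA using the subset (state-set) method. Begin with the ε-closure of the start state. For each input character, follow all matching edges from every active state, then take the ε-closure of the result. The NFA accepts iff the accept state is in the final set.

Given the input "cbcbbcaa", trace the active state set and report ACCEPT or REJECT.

Answer: REJECT

Derivation:
initial (ε-close {0}): {0,1,2,3,4,5,6,8,10}
'c' @ 1: {1,2,3,4,5,6,7,8,10}  [accepting]
'b' @ 2: {1,2,3,4,5,6,7,8,10,11,12}  [accepting]
'c' @ 3: {1,2,3,4,5,6,7,8,10}  [accepting]
'b' @ 4: {1,2,3,4,5,6,7,8,10,11,12}  [accepting]
'b' @ 5: {1,2,3,4,5,6,7,8,9,10,11,12,13}  [accepting]
'c' @ 6: {1,2,3,4,5,6,7,8,10}  [accepting]
'a' @ 7: {}  — state set empty
rest 'a' ignored (set empty)
end set {} — state 1 not in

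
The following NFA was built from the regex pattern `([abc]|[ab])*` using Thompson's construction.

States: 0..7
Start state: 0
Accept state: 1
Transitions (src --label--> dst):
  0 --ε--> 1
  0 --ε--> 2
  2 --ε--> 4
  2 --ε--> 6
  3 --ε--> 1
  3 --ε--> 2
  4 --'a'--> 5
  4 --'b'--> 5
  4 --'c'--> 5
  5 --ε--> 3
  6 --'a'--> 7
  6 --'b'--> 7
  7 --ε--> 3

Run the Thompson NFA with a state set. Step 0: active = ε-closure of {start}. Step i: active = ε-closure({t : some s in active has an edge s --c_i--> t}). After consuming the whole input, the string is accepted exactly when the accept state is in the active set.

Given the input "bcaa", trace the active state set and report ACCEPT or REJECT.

start: ε-closure({0}) = {0,1,2,4,6}
'b' @ 1: {1,2,3,4,5,6,7}  ✓accept
'c' @ 2: {1,2,3,4,5,6}  ✓accept
'a' @ 3: {1,2,3,4,5,6,7}  ✓accept
'a' @ 4: {1,2,3,4,5,6,7}  ✓accept
after full input: {1,2,3,4,5,6,7}  (accept=1 in)

Answer: ACCEPT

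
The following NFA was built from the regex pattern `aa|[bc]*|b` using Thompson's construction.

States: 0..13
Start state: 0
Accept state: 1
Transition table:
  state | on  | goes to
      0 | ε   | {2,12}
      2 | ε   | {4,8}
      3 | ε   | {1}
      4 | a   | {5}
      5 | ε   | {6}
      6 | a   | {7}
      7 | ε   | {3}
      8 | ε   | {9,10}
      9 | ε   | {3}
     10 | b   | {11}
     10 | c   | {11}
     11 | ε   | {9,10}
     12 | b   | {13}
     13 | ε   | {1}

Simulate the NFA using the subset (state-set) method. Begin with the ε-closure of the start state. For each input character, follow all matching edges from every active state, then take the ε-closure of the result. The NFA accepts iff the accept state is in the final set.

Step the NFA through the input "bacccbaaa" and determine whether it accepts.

Answer: REJECT

Trace:
start: ε-closure({0}) = {0,1,2,3,4,8,9,10,12}
'b' @ 1: {1,3,9,10,11,13}  (accept∈set)
'a' @ 2: {}  — dead — no transitions
rest 'cccbaaa' ignored (set empty)
after full input: {}  (accept=1 not in)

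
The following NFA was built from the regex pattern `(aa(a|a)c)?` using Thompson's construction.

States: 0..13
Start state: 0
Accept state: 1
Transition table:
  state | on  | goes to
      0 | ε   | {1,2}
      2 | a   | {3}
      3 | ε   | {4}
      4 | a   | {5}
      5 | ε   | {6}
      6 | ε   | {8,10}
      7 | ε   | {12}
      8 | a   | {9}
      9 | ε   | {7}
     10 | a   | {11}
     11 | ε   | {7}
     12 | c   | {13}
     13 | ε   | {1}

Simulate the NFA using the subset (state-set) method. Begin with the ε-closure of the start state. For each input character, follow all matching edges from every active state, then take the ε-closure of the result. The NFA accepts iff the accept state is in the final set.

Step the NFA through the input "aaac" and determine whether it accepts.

Answer: ACCEPT

Steps:
start: ε-closure({0}) = {0,1,2}
'a' @ 1: {3,4}
'a' @ 2: {5,6,8,10}
'a' @ 3: {7,9,11,12}
'c' @ 4: {1,13}  ✓accept
end set {1,13} — state 1 in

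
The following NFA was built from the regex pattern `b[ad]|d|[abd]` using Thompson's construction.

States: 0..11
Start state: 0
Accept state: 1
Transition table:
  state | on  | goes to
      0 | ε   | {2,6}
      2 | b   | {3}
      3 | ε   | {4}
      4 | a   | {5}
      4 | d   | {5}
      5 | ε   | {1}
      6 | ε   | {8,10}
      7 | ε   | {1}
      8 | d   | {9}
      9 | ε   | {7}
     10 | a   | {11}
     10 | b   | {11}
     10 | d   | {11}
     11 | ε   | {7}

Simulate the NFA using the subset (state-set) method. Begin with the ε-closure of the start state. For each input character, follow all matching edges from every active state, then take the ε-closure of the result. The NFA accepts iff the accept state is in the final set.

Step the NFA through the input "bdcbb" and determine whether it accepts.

Answer: REJECT

Steps:
start: ε-closure({0}) = {0,2,6,8,10}
'b' @ 1: {1,3,4,7,11}  (accept∈set)
'd' @ 2: {1,5}  (accept∈set)
'c' @ 3: {}  — state set empty
rest 'bb' ignored (set empty)
after full input: {}  (accept=1 not in)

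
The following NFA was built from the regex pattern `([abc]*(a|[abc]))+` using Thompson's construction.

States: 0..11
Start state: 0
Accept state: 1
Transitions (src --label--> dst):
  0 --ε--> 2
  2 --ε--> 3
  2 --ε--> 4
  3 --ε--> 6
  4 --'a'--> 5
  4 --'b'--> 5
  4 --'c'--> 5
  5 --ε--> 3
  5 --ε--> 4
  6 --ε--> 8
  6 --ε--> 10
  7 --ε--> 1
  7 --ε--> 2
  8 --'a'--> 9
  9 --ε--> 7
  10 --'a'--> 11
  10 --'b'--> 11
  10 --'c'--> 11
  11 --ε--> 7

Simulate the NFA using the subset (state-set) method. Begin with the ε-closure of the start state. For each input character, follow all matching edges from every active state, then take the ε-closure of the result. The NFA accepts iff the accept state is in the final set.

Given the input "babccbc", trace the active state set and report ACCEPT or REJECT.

Answer: ACCEPT

Steps:
S₀ = ε-closure({0}) = {0,2,3,4,6,8,10}
'b' @ 1: {1,2,3,4,5,6,7,8,10,11}  ✓accept
'a' @ 2: {1,2,3,4,5,6,7,8,9,10,11}  ✓accept
'b' @ 3: {1,2,3,4,5,6,7,8,10,11}  ✓accept
'c' @ 4: {1,2,3,4,5,6,7,8,10,11}  ✓accept
'c' @ 5: {1,2,3,4,5,6,7,8,10,11}  ✓accept
'b' @ 6: {1,2,3,4,5,6,7,8,10,11}  ✓accept
'c' @ 7: {1,2,3,4,5,6,7,8,10,11}  ✓accept
final: {1,2,3,4,5,6,7,8,10,11}; accept 1 in set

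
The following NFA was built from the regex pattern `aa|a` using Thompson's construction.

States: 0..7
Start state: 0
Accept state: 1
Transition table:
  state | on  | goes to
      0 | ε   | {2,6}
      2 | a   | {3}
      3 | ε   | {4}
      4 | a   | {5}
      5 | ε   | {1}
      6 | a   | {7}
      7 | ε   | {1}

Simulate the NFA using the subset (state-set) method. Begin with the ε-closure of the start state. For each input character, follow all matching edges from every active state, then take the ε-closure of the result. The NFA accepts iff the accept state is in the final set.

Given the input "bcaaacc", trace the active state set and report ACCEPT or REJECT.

Answer: REJECT

Trace:
start: ε-closure({0}) = {0,2,6}
'b' @ 1: {}  — no active states
rest 'caaacc' ignored (set empty)
final: {}; accept 1 not in set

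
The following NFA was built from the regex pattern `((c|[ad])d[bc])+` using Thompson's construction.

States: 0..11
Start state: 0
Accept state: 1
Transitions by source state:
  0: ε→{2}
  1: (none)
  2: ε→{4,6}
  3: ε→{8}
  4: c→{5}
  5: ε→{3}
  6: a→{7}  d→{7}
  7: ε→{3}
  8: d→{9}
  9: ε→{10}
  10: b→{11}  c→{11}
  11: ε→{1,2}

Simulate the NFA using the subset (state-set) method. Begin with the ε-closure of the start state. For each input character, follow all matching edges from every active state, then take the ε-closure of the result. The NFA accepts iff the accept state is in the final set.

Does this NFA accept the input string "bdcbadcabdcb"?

initial (ε-close {0}): {0,2,4,6}
'b' @ 1: {}  — dead — no transitions
rest 'dcbadcabdcb' ignored (set empty)
final: {}; accept 1 not in set

Answer: REJECT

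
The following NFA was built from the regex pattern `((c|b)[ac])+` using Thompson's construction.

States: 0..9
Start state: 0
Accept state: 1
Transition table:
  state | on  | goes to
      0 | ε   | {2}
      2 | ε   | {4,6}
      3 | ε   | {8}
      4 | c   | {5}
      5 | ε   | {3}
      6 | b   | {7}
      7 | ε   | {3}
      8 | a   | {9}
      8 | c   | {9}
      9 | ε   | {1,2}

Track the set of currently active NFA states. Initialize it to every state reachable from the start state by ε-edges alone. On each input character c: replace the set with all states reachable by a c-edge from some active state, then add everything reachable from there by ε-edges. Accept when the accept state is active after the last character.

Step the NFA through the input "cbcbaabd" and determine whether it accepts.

start: ε-closure({0}) = {0,2,4,6}
'c' @ 1: {3,5,8}
'b' @ 2: {}  — dead — no transitions
rest 'cbaabd' ignored (set empty)
after full input: {}  (accept=1 not in)

Answer: REJECT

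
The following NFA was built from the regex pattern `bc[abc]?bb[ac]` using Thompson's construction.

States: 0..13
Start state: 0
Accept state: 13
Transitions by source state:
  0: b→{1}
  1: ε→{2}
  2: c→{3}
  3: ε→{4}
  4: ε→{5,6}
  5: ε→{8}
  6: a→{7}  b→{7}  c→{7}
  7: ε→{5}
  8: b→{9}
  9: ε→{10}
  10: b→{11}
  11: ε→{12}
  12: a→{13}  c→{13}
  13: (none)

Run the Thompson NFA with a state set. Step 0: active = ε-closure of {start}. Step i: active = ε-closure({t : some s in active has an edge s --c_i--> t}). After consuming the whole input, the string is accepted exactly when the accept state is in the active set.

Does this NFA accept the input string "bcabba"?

Answer: ACCEPT

Steps:
start: ε-closure({0}) = {0}
'b' @ 1: {1,2}
'c' @ 2: {3,4,5,6,8}
'a' @ 3: {5,7,8}
'b' @ 4: {9,10}
'b' @ 5: {11,12}
'a' @ 6: {13}  [accepting]
end set {13} — state 13 in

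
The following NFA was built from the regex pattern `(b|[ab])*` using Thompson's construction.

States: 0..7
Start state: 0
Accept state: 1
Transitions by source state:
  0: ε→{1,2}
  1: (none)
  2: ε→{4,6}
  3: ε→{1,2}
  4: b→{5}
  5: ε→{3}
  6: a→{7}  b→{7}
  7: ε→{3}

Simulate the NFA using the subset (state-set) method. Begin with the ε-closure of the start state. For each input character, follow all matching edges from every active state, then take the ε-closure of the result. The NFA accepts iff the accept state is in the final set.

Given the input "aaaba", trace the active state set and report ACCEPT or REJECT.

initial (ε-close {0}): {0,1,2,4,6}
'a' @ 1: {1,2,3,4,6,7}  [accepting]
'a' @ 2: {1,2,3,4,6,7}  [accepting]
'a' @ 3: {1,2,3,4,6,7}  [accepting]
'b' @ 4: {1,2,3,4,5,6,7}  [accepting]
'a' @ 5: {1,2,3,4,6,7}  [accepting]
end set {1,2,3,4,6,7} — state 1 in

Answer: ACCEPT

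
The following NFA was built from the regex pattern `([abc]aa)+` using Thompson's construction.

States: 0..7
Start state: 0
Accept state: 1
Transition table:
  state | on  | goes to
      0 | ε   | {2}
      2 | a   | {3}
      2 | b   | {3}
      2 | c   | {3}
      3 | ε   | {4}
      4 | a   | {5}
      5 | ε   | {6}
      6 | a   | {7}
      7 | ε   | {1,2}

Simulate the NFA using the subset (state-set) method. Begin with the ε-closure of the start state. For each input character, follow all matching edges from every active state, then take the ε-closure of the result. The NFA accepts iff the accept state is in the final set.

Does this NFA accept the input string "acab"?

S₀ = ε-closure({0}) = {0,2}
'a' @ 1: {3,4}
'c' @ 2: {}  — dead — no transitions
rest 'ab' ignored (set empty)
end set {} — state 1 not in

Answer: REJECT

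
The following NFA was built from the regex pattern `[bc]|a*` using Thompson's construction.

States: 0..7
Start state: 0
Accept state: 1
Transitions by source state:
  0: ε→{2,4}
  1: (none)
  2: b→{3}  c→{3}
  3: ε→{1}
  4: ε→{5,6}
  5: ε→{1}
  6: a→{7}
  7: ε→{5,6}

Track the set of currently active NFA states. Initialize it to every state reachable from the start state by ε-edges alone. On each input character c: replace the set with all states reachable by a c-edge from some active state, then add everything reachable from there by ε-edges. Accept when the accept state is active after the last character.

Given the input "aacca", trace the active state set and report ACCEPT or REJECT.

Answer: REJECT

Derivation:
start: ε-closure({0}) = {0,1,2,4,5,6}
'a' @ 1: {1,5,6,7}  [accepting]
'a' @ 2: {1,5,6,7}  [accepting]
'c' @ 3: {}  — no active states
rest 'ca' ignored (set empty)
after full input: {}  (accept=1 not in)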